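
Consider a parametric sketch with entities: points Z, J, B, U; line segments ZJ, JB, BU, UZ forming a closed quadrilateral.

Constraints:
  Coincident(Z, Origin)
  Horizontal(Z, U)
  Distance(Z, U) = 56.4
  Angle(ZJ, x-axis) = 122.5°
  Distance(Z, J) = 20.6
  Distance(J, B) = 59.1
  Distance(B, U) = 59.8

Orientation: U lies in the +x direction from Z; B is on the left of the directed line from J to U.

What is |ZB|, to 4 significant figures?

65.13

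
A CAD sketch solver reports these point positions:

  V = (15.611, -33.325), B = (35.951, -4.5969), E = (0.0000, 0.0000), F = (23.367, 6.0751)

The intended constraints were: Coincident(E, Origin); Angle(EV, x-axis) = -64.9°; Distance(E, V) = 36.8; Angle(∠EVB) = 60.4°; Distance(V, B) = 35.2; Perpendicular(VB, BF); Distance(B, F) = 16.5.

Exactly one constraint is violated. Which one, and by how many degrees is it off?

Perpendicular(VB, BF) — off by 5.00°.

E = (0.00, 0.00) ✓; EV at -64.90° ✓; |EV| = 36.80 ✓; ∠EVB = 60.40° ✓; |VB| = 35.20 ✓; ∠(VB, BF) = 85.00° ✗; |BF| = 16.50 ✓.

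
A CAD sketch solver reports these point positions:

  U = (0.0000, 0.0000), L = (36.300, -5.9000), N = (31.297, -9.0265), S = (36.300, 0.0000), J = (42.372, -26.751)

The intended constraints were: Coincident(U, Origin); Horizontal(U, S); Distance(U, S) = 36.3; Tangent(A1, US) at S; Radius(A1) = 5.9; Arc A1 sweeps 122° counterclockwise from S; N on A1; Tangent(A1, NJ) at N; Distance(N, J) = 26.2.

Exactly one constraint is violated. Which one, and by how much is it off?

Distance(N, J) = 26.2 — off by 5.30.

U = (0.00, 0.00) ✓; U.y = 0.00, S.y = 0.00 ✓; |US| = 36.30 ✓; ∠(LS, SU) = 90.00° ✓; |LS| = 5.900 ✓; bearing(L→N) − bearing(L→S) = 122.0° ✓; |LN| = 5.900 ✓; ∠(LN, NJ) = 90.00° ✓; |NJ| = 20.90 ✗.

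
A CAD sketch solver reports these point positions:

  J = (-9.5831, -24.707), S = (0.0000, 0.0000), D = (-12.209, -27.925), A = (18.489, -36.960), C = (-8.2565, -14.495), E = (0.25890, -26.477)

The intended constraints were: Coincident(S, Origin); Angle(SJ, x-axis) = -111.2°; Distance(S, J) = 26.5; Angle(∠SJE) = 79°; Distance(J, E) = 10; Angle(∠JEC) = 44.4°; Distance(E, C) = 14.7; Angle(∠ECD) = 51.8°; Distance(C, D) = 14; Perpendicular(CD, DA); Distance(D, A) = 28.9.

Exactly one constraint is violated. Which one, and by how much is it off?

Distance(D, A) = 28.9 — off by 3.10.

S = (0.00, 0.00) ✓; SJ at -111.2° ✓; |SJ| = 26.50 ✓; ∠SJE = 79.00° ✓; |JE| = 10.00 ✓; ∠JEC = 44.40° ✓; |EC| = 14.70 ✓; ∠ECD = 51.80° ✓; |CD| = 14.00 ✓; ∠(CD, DA) = 90.00° ✓; |DA| = 32.00 ✗.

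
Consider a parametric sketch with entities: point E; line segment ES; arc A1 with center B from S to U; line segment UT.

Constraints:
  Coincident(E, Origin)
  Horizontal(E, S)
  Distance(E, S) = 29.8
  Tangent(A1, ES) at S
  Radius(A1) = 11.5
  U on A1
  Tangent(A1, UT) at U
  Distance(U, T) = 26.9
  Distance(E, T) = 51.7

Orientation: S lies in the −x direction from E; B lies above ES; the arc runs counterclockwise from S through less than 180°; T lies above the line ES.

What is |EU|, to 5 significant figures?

25.780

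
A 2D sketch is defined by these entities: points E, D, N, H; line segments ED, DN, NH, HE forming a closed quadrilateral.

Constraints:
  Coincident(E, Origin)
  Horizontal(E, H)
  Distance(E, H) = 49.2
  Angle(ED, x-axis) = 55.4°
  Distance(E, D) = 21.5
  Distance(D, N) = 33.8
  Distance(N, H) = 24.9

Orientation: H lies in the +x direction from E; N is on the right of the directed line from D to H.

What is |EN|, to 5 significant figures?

30.258

Checks: |DN| = 33.80 ✓; |NH| = 24.90 ✓.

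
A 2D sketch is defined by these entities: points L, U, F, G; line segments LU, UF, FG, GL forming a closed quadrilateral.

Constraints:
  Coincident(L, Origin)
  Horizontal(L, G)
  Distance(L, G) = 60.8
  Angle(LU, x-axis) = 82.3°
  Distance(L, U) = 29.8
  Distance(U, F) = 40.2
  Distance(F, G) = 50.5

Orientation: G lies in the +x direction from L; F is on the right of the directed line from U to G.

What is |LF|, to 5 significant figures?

15.089

Checks: |UF| = 40.20 ✓; |FG| = 50.50 ✓.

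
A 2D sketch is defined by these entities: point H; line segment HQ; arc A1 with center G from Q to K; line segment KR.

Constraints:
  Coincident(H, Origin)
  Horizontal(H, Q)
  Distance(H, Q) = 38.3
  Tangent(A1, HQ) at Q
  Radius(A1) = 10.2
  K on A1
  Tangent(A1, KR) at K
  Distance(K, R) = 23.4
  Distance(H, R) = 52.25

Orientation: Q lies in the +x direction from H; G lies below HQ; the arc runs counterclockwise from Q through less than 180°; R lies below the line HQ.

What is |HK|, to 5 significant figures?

32.226

H is at the origin; H and Q share the same y with |HQ| = 38.3 and Q on the +x side, so Q = (38.300, 0.0000). Since A1 is tangent to HQ there, GQ ⟂ HQ, so G = Q + (0, -10.2) = (38.300, -10.200). Since GK ⟂ KR (tangency), |GR| = √(10.2² + 23.4²) = 25.526 regardless of where K sits on A1. So R lies on both circle(H, 52.25) and circle(G, 25.526); the below-HQ intersection is R = (38.128, -35.726). K is the foot of the tangent from R: K = (28.922, -14.213).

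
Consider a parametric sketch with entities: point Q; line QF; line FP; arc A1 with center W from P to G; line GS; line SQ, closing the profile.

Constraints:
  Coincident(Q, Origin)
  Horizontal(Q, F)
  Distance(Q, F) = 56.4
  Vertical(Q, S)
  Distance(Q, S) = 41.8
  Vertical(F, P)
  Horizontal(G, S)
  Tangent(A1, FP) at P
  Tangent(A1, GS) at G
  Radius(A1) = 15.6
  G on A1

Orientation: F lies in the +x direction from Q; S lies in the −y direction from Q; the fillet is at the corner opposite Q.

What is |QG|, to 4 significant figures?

58.41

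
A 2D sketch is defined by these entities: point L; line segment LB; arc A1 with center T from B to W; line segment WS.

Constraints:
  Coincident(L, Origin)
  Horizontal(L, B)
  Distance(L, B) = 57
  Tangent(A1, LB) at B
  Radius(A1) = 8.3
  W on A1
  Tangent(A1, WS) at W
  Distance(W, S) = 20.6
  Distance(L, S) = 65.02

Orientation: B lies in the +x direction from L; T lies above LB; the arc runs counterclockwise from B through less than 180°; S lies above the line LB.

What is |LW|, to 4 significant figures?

65.73

L is at the origin; L and B share the same y with |LB| = 57.0 and B on the +x side, so B = (57.00, 0.000). A1 meets LB tangentially, so TB is at right angles to LB, so T = B + (0, 8.3) = (57.00, 8.300). Since TW ⟂ WS (tangency), |TS| = √(8.3² + 20.6²) = 22.21 regardless of where W sits on A1. So S lies on both circle(L, 65.02) and circle(T, 22.21); the above-LB intersection is S = (57.42, 30.51). W is the foot of the tangent from S: W = (64.76, 11.26).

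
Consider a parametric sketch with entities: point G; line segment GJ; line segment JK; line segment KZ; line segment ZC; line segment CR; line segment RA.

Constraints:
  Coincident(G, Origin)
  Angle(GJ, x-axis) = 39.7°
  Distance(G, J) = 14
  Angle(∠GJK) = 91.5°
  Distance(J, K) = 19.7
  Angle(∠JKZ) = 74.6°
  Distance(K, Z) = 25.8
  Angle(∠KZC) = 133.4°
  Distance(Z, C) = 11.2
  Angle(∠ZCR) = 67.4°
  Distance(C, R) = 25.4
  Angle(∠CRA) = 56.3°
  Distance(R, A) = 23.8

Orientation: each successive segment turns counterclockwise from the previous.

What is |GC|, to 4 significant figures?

16.48

G is at the origin; GJ runs at 39.7° with length 14.0, so J = (10.77, 8.943). ∠GJK = 91.5° gives JK at 128.2° from the x-axis; with |JK| = 19.7, K = (-1.411, 24.42). ∠JKZ = 74.6° gives KZ at -126.4° from the x-axis; with |KZ| = 25.8, Z = (-16.72, 3.658). ∠KZC = 133.4° gives ZC at -79.80° from the x-axis; with |ZC| = 11.2, C = (-14.74, -7.365). Then |GC| = |C − G| = 16.48.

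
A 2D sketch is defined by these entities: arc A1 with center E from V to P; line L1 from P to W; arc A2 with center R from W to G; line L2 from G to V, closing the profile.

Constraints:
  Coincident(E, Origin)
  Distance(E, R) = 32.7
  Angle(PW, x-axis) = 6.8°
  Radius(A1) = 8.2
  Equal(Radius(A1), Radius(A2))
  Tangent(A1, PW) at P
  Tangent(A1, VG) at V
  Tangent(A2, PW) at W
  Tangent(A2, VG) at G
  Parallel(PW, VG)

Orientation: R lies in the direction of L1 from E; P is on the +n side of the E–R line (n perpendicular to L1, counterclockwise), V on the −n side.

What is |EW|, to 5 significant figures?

33.712

The slot axis is L1's direction at 6.8°, so u = (cos 6.8°, sin 6.8°) = (0.99297, 0.11840) and n = (−sin 6.8°, cos 6.8°) = (-0.11840, 0.99297). E is at the origin and R lies 32.7 along u from E, so R = 32.7·u = (32.470, 3.8718). Tangency of A1 to both parallel lines with radius 8.2 puts P and V at E ± 8.2·n: P = (-0.97091, 8.1423), V = (0.97091, -8.1423). Equal radii place W and G the same way about R: W = R + 8.2·n = (31.499, 12.014), G = R − 8.2·n = (33.441, -4.2705). Then |EW| = |W − E| = 33.712.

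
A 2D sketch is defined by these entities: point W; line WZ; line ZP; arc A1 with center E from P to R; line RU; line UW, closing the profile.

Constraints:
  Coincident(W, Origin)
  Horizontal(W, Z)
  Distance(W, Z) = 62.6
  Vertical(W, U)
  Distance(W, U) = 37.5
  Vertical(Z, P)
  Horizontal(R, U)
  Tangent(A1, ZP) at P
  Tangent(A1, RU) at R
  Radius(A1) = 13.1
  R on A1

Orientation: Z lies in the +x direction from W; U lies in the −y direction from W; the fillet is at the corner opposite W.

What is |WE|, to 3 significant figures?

55.2

WU is vertical with |WU| = 37.5 and U on the −y side, so U = (0.00, -37.5). The virtual corner opposite W is at (62.6, -37.5). The tangent condition forces EP to be normal to ZP and since A1 is tangent to RU there, ER ⟂ RU, with radius 13.1, so the center E sits 13.1 in from both sides at E = (49.5, -24.4). Then |WE| = |E − W| = 55.2.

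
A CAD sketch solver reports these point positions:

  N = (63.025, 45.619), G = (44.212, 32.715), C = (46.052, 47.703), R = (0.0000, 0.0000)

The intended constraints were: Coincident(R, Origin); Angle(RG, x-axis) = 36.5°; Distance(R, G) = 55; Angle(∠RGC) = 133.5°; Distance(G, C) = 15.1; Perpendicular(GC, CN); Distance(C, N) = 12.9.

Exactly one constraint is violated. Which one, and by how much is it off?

Distance(C, N) = 12.9 — off by 4.20.

R = (0.00, 0.00) ✓; RG at 36.50° ✓; |RG| = 55.00 ✓; ∠RGC = 133.5° ✓; |GC| = 15.10 ✓; ∠(GC, CN) = 90.00° ✓; |CN| = 17.10 ✗.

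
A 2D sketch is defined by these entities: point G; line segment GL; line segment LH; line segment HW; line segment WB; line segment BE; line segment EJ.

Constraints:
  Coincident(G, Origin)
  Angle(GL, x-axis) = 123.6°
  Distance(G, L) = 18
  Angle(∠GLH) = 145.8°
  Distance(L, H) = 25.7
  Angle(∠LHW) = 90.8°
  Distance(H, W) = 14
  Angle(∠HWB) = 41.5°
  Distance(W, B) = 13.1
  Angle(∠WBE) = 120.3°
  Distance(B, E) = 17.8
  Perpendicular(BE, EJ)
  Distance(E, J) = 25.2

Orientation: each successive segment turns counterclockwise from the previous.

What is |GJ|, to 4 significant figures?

63.21

∠WBE = 120.3° gives BE at 85.20° from the x-axis; with |BE| = 17.8, E = (-25.91, 35.19). BE is perpendicular to EJ, so EJ runs at 175.2°; with |EJ| = 25.2, J = (-51.02, 37.30). Then |GJ| = |J − G| = 63.21.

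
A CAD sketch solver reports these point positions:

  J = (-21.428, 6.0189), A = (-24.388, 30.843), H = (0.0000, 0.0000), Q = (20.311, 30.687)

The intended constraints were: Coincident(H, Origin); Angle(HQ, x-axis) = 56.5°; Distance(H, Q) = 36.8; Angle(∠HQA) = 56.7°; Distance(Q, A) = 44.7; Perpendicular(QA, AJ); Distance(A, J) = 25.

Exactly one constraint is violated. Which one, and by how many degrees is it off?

Perpendicular(QA, AJ) — off by 7.00°.

H = (0.00, 0.00) ✓; HQ at 56.50° ✓; |HQ| = 36.80 ✓; ∠HQA = 56.70° ✓; |QA| = 44.70 ✓; ∠(QA, AJ) = 97.00° ✗; |AJ| = 25.00 ✓.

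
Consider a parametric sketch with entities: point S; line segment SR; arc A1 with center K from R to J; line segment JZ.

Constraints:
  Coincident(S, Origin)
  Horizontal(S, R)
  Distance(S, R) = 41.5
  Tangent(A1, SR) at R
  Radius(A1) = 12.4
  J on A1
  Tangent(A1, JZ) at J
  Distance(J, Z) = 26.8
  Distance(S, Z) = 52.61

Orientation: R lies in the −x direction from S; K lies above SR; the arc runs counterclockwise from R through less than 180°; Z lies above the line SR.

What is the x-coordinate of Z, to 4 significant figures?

-33.27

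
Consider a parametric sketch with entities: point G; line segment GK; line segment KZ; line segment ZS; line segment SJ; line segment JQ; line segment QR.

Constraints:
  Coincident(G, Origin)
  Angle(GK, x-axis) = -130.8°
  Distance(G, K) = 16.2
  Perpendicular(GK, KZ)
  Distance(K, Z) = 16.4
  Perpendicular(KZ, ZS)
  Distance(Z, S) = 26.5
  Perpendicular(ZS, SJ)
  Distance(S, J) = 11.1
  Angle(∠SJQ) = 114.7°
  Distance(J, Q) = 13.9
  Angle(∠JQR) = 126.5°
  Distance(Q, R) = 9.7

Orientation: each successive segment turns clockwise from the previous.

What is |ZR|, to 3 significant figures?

13.4

G is at the origin; GK runs at -130.8° with length 16.2, so K = (-10.6, -12.3). GK ⟂ KZ, so KZ runs at 139°; with |KZ| = 16.4, Z = (-23.0, -1.55). KZ is perpendicular to ZS, so ZS runs at 49.2°; with |ZS| = 26.5, S = (-5.68, 18.5). ZS is perpendicular to SJ, so SJ runs at -40.8°; with |SJ| = 11.1, J = (2.72, 11.3). ∠SJQ = 114.7° gives JQ at -106° from the x-axis; with |JQ| = 13.9, Q = (-1.14, -2.09). ∠JQR = 126.5° gives QR at -160° from the x-axis; with |QR| = 9.7, R = (-10.2, -5.48). Then |ZR| = |R − Z| = 13.4.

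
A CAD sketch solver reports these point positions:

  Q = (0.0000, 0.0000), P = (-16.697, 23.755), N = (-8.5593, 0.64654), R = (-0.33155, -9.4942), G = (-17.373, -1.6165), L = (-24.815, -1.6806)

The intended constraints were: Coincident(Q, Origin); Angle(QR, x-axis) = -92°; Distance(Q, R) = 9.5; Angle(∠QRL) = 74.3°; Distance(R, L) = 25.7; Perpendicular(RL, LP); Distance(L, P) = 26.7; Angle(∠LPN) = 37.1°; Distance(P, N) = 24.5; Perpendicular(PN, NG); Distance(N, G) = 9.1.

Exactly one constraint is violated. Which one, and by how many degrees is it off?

Perpendicular(PN, NG) — off by 5.00°.

Q = (0.00, 0.00) ✓; QR at -92.00° ✓; |QR| = 9.500 ✓; ∠QRL = 74.30° ✓; |RL| = 25.70 ✓; ∠(RL, LP) = 90.00° ✓; |LP| = 26.70 ✓; ∠LPN = 37.10° ✓; |PN| = 24.50 ✓; ∠(PN, NG) = 95.00° ✗; |NG| = 9.100 ✓.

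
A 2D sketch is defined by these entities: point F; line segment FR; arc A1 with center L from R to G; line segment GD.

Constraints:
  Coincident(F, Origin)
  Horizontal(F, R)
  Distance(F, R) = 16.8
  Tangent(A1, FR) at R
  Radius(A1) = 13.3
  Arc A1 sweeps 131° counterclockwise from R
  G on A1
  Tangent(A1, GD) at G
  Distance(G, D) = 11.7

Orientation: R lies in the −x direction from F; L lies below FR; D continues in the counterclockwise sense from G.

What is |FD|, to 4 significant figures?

36.32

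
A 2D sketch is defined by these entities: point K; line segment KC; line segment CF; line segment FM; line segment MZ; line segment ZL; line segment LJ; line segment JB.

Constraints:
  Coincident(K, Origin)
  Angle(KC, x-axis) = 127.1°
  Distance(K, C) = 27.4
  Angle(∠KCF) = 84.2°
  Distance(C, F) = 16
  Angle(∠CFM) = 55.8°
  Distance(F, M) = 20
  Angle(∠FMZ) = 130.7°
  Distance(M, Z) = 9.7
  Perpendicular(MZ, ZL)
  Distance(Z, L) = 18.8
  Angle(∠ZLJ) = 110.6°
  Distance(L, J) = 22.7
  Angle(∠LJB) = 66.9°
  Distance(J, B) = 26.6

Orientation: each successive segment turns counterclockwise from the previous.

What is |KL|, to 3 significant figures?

29.9

K is at the origin; KC runs at 127.1° with length 27.4, so C = (-16.5, 21.9). ∠KCF = 84.2° gives CF at -137° from the x-axis; with |CF| = 16.0, F = (-28.2, 11.0). ∠CFM = 55.8° gives FM at -12.9° from the x-axis; with |FM| = 20.0, M = (-8.75, 6.50). ∠FMZ = 130.7° gives MZ at 36.4° from the x-axis; with |MZ| = 9.7, Z = (-0.946, 12.3). MZ ⟂ ZL, so ZL runs at 126°; with |ZL| = 18.8, L = (-12.1, 27.4). Then |KL| = |L − K| = 29.9.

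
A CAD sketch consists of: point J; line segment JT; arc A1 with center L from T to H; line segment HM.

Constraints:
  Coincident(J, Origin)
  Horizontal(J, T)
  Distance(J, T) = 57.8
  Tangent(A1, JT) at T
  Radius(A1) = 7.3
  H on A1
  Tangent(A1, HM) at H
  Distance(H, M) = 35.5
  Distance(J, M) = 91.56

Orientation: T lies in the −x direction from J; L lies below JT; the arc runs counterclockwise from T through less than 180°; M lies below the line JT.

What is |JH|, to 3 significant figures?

63.3

Checks: J.y = 0.00, T.y = 0.00 ✓; |LH| = 7.300 ✓; ∠(LH, HM) = 90.00° ✓; |HM| = 35.50 ✓; |JM| = 91.56 ✓.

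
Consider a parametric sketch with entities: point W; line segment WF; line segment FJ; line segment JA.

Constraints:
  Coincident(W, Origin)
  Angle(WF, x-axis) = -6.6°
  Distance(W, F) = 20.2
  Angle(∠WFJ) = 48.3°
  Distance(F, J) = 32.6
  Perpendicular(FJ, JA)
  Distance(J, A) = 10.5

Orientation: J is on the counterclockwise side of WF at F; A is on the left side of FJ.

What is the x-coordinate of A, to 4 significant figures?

-7.270

∠WFJ = 48.3°, so FJ runs at -6.6° + (180° − 48.3°) = 125.1° from the x-axis; with |FJ| = 32.6, J = F + 32.6·(cos 125.1°, sin 125.1°) = (1.321, 24.35). FJ is perpendicular to JA; with |JA| = 10.5 on the left of FJ, A = J + 10.5·(-0.8181, -0.5750) = (-7.270, 18.31). So A.x = -7.270.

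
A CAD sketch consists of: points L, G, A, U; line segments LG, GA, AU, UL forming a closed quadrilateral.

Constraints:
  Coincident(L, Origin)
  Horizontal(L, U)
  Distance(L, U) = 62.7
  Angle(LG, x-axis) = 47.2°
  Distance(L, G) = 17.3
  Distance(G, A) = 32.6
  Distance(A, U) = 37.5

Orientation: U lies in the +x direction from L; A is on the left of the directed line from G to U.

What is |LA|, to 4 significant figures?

49.46

L is at the origin; L and U share the same y with |LU| = 62.7 and U in +x, so U = (62.7, 0). LG runs at 47.2° with |LG| = 17.3, so G = (11.75, 12.69). A is determined by |GA| = 32.6 and |AU| = 37.5 together: it lies at the intersection of circle(G, 32.6) and circle(U, 37.5). With |GU| = 52.50, the foot of the radical line on GU is 22.98 from G and the perpendicular offset is √(32.6² − 22.98²) = 23.12. Taking the left-of-GU solution: A = (39.64, 29.57).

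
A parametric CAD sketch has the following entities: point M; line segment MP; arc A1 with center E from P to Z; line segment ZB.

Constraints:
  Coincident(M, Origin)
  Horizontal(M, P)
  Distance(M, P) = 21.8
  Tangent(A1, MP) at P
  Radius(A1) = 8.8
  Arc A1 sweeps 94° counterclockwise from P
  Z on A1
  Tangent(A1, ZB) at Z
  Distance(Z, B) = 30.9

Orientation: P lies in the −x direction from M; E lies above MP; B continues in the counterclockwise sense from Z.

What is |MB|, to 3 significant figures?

43.0

M is at the origin; M and P share the same y with |MP| = 21.8 and P on the −x side, so P = (-21.8, 0.00). Tangency of A1 to MP means the radius EP is perpendicular to MP, so E = P + (0, 8.8) = (-21.8, 8.80). On A1, P sits at bearing -90° from E; a 94° counterclockwise sweep puts Z at bearing 4°, so Z = E + 8.8·(cos 4°, sin 4°) = (-13.0, 9.41). The tangent condition forces EZ to be normal to ZB, so ZB runs along (−sin 4°, cos 4°); with |ZB| = 30.9, B = (-15.2, 40.2). Then |MB| = |B − M| = 43.0.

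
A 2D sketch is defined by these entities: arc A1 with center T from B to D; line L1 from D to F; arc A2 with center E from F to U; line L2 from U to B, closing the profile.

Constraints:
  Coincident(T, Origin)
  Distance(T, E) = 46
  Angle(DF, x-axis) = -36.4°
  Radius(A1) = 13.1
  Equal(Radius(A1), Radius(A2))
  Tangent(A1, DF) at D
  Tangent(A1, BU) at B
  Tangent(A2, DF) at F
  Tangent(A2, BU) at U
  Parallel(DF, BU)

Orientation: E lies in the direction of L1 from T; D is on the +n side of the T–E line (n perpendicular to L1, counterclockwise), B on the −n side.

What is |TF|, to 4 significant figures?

47.83

Tangency of A1 to both parallel lines with radius 13.1 puts D and B at T ± 13.1·n: D = (7.774, 10.54), B = (-7.774, -10.54). Equal radii place F and U the same way about E: F = E + 13.1·n = (44.80, -16.75), U = E − 13.1·n = (29.25, -37.84). Then |TF| = |F − T| = 47.83.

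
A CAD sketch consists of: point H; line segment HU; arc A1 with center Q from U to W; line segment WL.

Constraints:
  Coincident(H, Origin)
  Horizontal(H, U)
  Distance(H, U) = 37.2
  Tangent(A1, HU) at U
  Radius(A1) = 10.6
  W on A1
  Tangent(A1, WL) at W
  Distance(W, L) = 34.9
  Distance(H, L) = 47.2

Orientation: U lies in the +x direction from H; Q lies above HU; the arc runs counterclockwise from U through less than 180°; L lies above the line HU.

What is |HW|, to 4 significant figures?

48.22

H is at the origin; H and U share the same y with |HU| = 37.2 and U on the +x side, so U = (37.20, 0.000). A1 meets HU tangentially, so QU is at right angles to HU, so Q = U + (0, 10.6) = (37.20, 10.60). Since QW ⟂ WL (tangency), |QL| = √(10.6² + 34.9²) = 36.47 regardless of where W sits on A1. So L lies on both circle(H, 47.2) and circle(Q, 36.47); the above-HU intersection is L = (19.99, 42.76). W is the foot of the tangent from L: W = (44.69, 18.10).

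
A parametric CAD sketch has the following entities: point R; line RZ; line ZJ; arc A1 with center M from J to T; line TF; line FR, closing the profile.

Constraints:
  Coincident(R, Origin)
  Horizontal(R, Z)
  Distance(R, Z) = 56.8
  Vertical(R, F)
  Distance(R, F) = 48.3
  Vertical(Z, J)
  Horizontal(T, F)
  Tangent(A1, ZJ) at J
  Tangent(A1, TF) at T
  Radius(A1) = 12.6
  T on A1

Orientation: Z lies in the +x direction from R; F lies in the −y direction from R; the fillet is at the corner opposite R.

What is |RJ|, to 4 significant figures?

67.09

R is at the origin; R and Z share the same y with |RZ| = 56.8 and Z on the +x side, so Z = (56.80, 0.000). R and F share the same x with |RF| = 48.3 and F on the −y side, so F = (0.000, -48.30). The virtual corner opposite R is at (56.80, -48.30). A1 meets ZJ tangentially, so MJ is at right angles to ZJ and the tangent condition forces MT to be normal to TF, with radius 12.6, so the center M sits 12.6 in from both sides at M = (44.20, -35.70). That places the tangent points at J = (56.80, -35.70) on ZJ and T = (44.20, -48.30) on TF. Then |RJ| = |J − R| = 67.09.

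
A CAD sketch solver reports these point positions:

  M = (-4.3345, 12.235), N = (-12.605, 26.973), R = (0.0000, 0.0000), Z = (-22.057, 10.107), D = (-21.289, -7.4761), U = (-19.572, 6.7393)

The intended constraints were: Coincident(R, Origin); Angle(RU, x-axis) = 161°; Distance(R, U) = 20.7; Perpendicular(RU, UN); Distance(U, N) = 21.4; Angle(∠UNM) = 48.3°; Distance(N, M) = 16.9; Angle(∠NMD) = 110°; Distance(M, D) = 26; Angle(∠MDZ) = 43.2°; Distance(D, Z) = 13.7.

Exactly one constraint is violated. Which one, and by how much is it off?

Distance(D, Z) = 13.7 — off by 3.90.

R = (0.00, 0.00) ✓; RU at 161.0° ✓; |RU| = 20.70 ✓; ∠(RU, UN) = 90.00° ✓; |UN| = 21.40 ✓; ∠UNM = 48.30° ✓; |NM| = 16.90 ✓; ∠NMD = 110.0° ✓; |MD| = 26.00 ✓; ∠MDZ = 43.20° ✓; |DZ| = 17.60 ✗.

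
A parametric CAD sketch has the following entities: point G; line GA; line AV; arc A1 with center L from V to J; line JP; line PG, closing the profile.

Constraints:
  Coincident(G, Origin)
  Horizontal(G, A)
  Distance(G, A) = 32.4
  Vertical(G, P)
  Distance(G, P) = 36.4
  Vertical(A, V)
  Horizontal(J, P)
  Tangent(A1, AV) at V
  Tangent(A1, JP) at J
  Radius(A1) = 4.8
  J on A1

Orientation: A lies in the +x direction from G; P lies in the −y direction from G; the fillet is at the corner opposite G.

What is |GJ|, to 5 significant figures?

45.681

G is at the origin; GA is horizontal with |GA| = 32.4 and A on the +x side, so A = (32.400, 0.0000). G and P share the same x with |GP| = 36.4 and P on the −y side, so P = (0.0000, -36.400). The virtual corner opposite G is at (32.400, -36.400). Since A1 is tangent to AV there, LV ⟂ AV and A1 meets JP tangentially, so LJ is at right angles to JP, with radius 4.8, so the center L sits 4.8 in from both sides at L = (27.600, -31.600). That places the tangent points at V = (32.400, -31.600) on AV and J = (27.600, -36.400) on JP. Then |GJ| = |J − G| = 45.681.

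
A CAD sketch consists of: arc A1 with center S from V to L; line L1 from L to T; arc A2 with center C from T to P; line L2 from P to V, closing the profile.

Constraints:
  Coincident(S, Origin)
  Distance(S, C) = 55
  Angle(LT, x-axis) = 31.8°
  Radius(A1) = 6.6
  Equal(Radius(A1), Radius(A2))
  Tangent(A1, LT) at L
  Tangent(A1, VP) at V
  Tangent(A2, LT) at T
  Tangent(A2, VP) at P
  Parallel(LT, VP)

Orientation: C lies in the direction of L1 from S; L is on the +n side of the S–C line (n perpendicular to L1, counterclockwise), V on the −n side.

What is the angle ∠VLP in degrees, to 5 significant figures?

76.504°

The slot axis is L1's direction at 31.8°, so u = (cos 31.8°, sin 31.8°) = (0.84989, 0.52696) and n = (−sin 31.8°, cos 31.8°) = (-0.52696, 0.84989). S is at the origin and C lies 55.0 along u from S, so C = 55.0·u = (46.744, 28.983). Tangency of A1 to both parallel lines with radius 6.6 puts L and V at S ± 6.6·n: L = (-3.4779, 5.6093), V = (3.4779, -5.6093). Equal radii place T and P the same way about C: T = C + 6.6·n = (43.266, 34.592), P = C − 6.6·n = (50.222, 23.373). Then cos ∠VLP = LV·LP / (|LV||LP|), giving 76.504°.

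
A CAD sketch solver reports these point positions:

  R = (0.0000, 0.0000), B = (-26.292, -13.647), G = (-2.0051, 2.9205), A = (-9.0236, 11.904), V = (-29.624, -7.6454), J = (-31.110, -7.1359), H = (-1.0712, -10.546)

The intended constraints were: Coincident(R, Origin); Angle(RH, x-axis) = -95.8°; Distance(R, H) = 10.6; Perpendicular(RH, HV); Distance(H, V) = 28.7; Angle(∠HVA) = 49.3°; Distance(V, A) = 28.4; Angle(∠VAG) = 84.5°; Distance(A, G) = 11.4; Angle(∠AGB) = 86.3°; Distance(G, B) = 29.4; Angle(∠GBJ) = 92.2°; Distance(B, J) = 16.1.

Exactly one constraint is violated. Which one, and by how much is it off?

Distance(B, J) = 16.1 — off by 8.00.

R = (0.00, 0.00) ✓; RH at -95.80° ✓; |RH| = 10.60 ✓; ∠(RH, HV) = 90.00° ✓; |HV| = 28.70 ✓; ∠HVA = 49.30° ✓; |VA| = 28.40 ✓; ∠VAG = 84.50° ✓; |AG| = 11.40 ✓; ∠AGB = 86.30° ✓; |GB| = 29.40 ✓; ∠GBJ = 92.20° ✓; |BJ| = 8.100 ✗.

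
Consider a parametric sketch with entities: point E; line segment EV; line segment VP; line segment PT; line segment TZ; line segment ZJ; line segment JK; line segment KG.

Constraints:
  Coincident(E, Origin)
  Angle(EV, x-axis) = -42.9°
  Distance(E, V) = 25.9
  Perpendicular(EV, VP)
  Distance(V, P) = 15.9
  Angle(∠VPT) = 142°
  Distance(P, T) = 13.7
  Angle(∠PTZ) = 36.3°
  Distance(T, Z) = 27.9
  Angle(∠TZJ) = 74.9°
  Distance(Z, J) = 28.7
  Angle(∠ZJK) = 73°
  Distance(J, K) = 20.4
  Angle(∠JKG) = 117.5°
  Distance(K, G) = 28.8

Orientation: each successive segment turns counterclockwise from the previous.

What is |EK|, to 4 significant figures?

41.99

E is at the origin; EV runs at -42.9° with length 25.9, so V = (18.97, -17.63). The perpendicularity gives VP at right angles to EV, so VP runs at 47.10°; with |VP| = 15.9, P = (29.80, -5.983). ∠VPT = 142.0° gives PT at 85.10° from the x-axis; with |PT| = 13.7, T = (30.97, 7.667). ∠PTZ = 36.3° gives TZ at -131.2° from the x-axis; with |TZ| = 27.9, Z = (12.59, -13.33). ∠TZJ = 74.9° gives ZJ at -26.10° from the x-axis; with |ZJ| = 28.7, J = (38.36, -25.95). ∠ZJK = 73.0° gives JK at 80.90° from the x-axis; with |JK| = 20.4, K = (41.59, -5.809). Then |EK| = |K − E| = 41.99.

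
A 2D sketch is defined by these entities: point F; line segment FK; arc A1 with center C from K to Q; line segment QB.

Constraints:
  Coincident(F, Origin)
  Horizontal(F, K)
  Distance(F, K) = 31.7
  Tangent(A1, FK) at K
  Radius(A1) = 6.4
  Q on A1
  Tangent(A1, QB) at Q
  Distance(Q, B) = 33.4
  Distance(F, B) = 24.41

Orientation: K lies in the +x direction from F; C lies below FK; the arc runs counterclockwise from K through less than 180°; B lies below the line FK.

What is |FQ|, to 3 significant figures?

27.4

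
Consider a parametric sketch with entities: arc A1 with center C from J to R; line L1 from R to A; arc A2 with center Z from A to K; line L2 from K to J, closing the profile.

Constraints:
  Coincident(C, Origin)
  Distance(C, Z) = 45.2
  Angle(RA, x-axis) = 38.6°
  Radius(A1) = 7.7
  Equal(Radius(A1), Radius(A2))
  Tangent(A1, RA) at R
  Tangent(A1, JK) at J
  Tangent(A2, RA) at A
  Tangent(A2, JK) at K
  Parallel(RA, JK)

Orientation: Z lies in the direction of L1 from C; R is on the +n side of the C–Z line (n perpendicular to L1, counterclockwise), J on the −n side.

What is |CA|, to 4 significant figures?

45.85

Tangency of A1 to both parallel lines with radius 7.7 puts R and J at C ± 7.7·n: R = (-4.804, 6.018), J = (4.804, -6.018). Equal radii place A and K the same way about Z: A = Z + 7.7·n = (30.52, 34.22), K = Z − 7.7·n = (40.13, 22.18). Then |CA| = |A − C| = 45.85.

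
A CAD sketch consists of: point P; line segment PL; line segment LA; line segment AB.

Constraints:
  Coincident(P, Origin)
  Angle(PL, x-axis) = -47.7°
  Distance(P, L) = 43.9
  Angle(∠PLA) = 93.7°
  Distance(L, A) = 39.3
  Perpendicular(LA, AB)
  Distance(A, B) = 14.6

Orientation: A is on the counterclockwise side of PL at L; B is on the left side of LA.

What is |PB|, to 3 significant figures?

51.3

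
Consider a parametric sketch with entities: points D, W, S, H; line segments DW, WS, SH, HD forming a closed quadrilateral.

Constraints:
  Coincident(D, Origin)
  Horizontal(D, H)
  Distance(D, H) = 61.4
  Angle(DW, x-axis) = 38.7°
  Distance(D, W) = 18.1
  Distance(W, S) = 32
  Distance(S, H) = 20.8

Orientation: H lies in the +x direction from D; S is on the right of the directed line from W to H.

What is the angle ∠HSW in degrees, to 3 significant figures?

133°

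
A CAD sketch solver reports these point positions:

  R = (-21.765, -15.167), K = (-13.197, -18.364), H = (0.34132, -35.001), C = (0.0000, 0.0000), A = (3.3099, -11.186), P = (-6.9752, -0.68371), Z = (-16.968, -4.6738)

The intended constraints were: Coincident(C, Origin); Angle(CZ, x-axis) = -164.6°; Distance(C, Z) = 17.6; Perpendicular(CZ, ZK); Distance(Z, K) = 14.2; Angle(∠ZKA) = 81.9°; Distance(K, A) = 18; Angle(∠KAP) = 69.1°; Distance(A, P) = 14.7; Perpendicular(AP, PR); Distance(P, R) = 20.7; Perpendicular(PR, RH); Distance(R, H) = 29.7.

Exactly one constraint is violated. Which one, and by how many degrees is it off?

Perpendicular(PR, RH) — off by 3.70°.

C = (0.00, 0.00) ✓; CZ at -164.6° ✓; |CZ| = 17.60 ✓; ∠(CZ, ZK) = 90.00° ✓; |ZK| = 14.20 ✓; ∠ZKA = 81.90° ✓; |KA| = 18.00 ✓; ∠KAP = 69.10° ✓; |AP| = 14.70 ✓; ∠(AP, PR) = 90.00° ✓; |PR| = 20.70 ✓; ∠(PR, RH) = 93.70° ✗; |RH| = 29.70 ✓.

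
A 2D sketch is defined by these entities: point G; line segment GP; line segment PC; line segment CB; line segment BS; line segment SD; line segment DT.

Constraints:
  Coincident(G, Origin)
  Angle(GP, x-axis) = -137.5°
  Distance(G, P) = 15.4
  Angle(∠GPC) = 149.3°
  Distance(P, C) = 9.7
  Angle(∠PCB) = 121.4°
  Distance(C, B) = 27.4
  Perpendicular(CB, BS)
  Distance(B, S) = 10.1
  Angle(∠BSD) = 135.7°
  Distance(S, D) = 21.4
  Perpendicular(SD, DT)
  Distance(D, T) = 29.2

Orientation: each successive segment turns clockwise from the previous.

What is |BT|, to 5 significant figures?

36.194

G is at the origin; GP runs at -137.5° with length 15.4, so P = (-11.354, -10.404). ∠GPC = 149.3° gives PC at -168.20° from the x-axis; with |PC| = 9.7, C = (-20.849, -12.388). ∠PCB = 121.4° gives CB at 133.20° from the x-axis; with |CB| = 27.4, B = (-39.606, 7.5860). The perpendicularity gives BS at right angles to CB, so BS runs at 43.200°; with |BS| = 10.1, S = (-32.243, 14.500). ∠BSD = 135.7° gives SD at -1.1000° from the x-axis; with |SD| = 21.4, D = (-10.847, 14.089). SD ⟂ DT, so DT runs at -91.100°; with |DT| = 29.2, T = (-11.408, -15.105). Then |BT| = |T − B| = 36.194.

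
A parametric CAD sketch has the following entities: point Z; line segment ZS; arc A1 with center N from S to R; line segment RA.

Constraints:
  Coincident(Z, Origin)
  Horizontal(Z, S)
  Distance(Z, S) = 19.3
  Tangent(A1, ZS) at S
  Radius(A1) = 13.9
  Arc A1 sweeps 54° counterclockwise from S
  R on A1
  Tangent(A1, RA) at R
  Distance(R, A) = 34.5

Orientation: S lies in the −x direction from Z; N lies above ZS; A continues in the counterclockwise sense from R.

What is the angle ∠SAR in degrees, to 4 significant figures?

7.139°

On A1, S sits at bearing -90° from N; a 54° counterclockwise sweep puts R at bearing -36°, so R = N + 13.9·(cos -36°, sin -36°) = (-8.055, 5.730). Since A1 is tangent to RA there, NR ⟂ RA, so RA runs along (−sin -36°, cos -36°); with |RA| = 34.5, A = (12.22, 33.64). Then cos ∠SAR = AS·AR / (|AS||AR|), giving 7.139°.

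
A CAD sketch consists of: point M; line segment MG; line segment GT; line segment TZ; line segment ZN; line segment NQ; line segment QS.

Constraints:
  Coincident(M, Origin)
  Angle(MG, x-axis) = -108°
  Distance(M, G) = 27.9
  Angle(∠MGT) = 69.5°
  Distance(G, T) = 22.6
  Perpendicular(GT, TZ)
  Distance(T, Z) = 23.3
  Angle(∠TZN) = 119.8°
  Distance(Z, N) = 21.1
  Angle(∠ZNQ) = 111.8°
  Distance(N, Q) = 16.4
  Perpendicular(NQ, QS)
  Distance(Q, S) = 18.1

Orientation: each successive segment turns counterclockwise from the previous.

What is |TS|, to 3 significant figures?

22.0

M is at the origin; MG runs at -108.0° with length 27.9, so G = (-8.62, -26.5). ∠MGT = 69.5° gives GT at 2.50° from the x-axis; with |GT| = 22.6, T = (14.0, -25.5). GT ⟂ TZ, so TZ runs at 92.5°; with |TZ| = 23.3, Z = (12.9, -2.27). ∠TZN = 119.8° gives ZN at 153° from the x-axis; with |ZN| = 21.1, N = (-5.81, 7.41). ∠ZNQ = 111.8° gives NQ at -139° from the x-axis; with |NQ| = 16.4, Q = (-18.2, -3.33). The perpendicularity gives QS at right angles to NQ, so QS runs at -49.1°; with |QS| = 18.1, S = (-6.35, -17.0). Then |TS| = |S − T| = 22.0.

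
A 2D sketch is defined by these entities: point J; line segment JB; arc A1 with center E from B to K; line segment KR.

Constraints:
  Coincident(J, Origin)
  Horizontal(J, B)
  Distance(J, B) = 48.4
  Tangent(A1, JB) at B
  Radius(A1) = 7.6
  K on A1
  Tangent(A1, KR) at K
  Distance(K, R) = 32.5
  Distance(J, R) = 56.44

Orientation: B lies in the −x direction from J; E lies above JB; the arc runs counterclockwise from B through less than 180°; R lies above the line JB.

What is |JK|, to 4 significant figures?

41.47

J is at the origin; J and B share the same y with |JB| = 48.4 and B on the −x side, so B = (-48.40, 0.000). The tangent condition forces EB to be normal to JB, so E = B + (0, 7.6) = (-48.40, 7.600). Since EK ⟂ KR (tangency), |ER| = √(7.6² + 32.5²) = 33.38 regardless of where K sits on A1. So R lies on both circle(J, 56.44) and circle(E, 33.38); the above-JB intersection is R = (-39.93, 39.89). K is the foot of the tangent from R: K = (-40.80, 7.397).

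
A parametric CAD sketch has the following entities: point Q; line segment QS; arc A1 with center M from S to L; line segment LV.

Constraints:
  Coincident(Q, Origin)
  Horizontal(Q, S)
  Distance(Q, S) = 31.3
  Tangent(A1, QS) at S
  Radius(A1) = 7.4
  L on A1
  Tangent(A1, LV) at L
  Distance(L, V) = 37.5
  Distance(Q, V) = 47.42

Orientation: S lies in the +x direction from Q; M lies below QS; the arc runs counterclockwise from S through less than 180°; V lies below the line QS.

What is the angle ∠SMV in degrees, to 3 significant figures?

161°

Checks: |ML| = 7.400 ✓; ∠(ML, LV) = 90.00° ✓; |LV| = 37.50 ✓; |QV| = 47.42 ✓.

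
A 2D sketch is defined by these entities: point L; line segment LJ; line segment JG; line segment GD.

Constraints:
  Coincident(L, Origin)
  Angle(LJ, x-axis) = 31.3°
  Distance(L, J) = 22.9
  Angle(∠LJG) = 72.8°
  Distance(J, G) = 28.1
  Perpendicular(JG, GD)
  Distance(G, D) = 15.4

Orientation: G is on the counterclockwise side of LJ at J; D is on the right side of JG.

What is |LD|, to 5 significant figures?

42.946

L is at the origin; LJ runs at 31.3° with length 22.9, so J = 22.9·(cos 31.3°, sin 31.3°) = (19.567, 11.897). ∠LJG = 72.8°, so JG runs at 31.3° + (180° − 72.8°) = 138.50° from the x-axis; with |JG| = 28.1, G = J + 28.1·(cos 138.50°, sin 138.50°) = (-1.4785, 30.517). JG is perpendicular to GD; with |GD| = 15.4 on the right of JG, D = G + 15.4·(0.66262, 0.74896) = (8.7258, 42.051). Then |LD| = |D − L| = 42.946.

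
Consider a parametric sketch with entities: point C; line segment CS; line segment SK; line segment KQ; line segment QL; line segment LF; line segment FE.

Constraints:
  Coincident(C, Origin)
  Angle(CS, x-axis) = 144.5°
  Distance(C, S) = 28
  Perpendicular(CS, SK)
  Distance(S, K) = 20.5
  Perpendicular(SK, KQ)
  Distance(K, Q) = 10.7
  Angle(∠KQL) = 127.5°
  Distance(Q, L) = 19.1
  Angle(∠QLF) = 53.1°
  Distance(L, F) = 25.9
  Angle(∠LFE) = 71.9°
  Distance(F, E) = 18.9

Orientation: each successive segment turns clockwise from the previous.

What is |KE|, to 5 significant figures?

3.3505

C is at the origin; CS runs at 144.5° with length 28.0, so S = (-22.795, 16.260). CS ⟂ SK, so SK runs at 54.500°; with |SK| = 20.5, K = (-10.891, 32.949). The perpendicularity gives KQ at right angles to SK, so KQ runs at -35.500°; with |KQ| = 10.7, Q = (-2.1798, 26.736). ∠KQL = 127.5° gives QL at -88.000° from the x-axis; with |QL| = 19.1, L = (-1.5132, 7.6472). ∠QLF = 53.1° gives LF at 145.10° from the x-axis; with |LF| = 25.9, F = (-22.755, 22.466). ∠LFE = 71.9° gives FE at 37.000° from the x-axis; with |FE| = 18.9, E = (-7.6609, 33.840). Then |KE| = |E − K| = 3.3505.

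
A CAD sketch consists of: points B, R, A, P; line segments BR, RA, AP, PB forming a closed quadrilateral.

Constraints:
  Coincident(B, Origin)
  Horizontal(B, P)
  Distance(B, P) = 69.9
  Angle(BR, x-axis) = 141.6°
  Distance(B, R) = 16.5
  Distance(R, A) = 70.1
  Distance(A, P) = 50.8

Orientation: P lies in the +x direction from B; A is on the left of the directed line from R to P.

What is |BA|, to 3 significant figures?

65.9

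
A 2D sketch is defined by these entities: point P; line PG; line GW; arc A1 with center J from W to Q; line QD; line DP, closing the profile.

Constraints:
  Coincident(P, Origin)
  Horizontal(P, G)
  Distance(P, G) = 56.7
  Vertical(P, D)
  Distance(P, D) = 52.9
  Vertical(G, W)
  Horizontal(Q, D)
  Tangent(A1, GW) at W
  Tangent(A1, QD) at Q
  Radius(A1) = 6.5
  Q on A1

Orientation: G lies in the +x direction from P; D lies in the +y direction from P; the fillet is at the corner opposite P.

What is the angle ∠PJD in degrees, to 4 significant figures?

50.13°

P is at the origin; PG is horizontal with |PG| = 56.7 and G on the +x side, so G = (56.70, 0.000). P and D share the same x with |PD| = 52.9 and D on the +y side, so D = (0.000, 52.90). The virtual corner opposite P is at (56.70, 52.90). The tangent condition forces JW to be normal to GW and tangency of A1 to QD means the radius JQ is perpendicular to QD, with radius 6.5, so the center J sits 6.5 in from both sides at J = (50.20, 46.40). Then cos ∠PJD = JP·JD / (|JP||JD|), giving 50.13°.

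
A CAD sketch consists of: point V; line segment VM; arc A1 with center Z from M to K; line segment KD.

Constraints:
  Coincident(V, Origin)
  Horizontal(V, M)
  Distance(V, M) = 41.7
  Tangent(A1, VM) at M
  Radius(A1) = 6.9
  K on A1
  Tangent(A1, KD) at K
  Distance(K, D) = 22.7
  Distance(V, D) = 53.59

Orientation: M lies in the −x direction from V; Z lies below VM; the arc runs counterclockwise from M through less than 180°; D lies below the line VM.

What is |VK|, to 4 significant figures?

49.16

Checks: |VM| = 41.70 ✓; |ZK| = 6.900 ✓; ∠(ZK, KD) = 90.00° ✓; |KD| = 22.70 ✓; |VD| = 53.59 ✓.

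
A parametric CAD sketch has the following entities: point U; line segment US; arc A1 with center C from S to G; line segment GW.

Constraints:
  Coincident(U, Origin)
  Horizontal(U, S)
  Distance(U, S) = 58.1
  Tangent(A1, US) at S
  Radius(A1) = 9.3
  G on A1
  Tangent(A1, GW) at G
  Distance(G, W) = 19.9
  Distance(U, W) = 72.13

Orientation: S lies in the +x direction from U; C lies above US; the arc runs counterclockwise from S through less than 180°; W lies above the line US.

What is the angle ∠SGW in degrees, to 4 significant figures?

132.5°

Checks: |CG| = 9.300 ✓; ∠(CG, GW) = 90.00° ✓; |GW| = 19.90 ✓; |UW| = 72.13 ✓.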